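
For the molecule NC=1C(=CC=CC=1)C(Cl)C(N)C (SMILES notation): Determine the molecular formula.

Walk through each heavy atom and fill implicit hydrogens from standard valence (C 4, N 3, O 2, S 2, halogen 1):
  atom 1: N, bond orders sum to 1 (valence 3) → 2 H
  atom 2: C, bond orders sum to 4 (valence 4) → 0 H
  atom 3: C, bond orders sum to 4 (valence 4) → 0 H
  atom 4: C, bond orders sum to 3 (valence 4) → 1 H
  atom 5: C, bond orders sum to 3 (valence 4) → 1 H
  atom 6: C, bond orders sum to 3 (valence 4) → 1 H
  atom 7: C, bond orders sum to 3 (valence 4) → 1 H
  atom 8: C, bond orders sum to 3 (valence 4) → 1 H
  atom 9: Cl (halogen, monovalent) → 0 H
  atom 10: C, bond orders sum to 3 (valence 4) → 1 H
  atom 11: N, bond orders sum to 1 (valence 3) → 2 H
  atom 12: C, bond orders sum to 1 (valence 4) → 3 H
Totals → C:9, H:13, Cl:1, N:2.
In Hill order: C9H13ClN2.

C9H13ClN2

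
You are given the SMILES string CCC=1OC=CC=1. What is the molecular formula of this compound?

C6H8O

Walk through each heavy atom and fill implicit hydrogens from standard valence (C 4, N 3, O 2, S 2, halogen 1):
  atom 1: C, bond orders sum to 1 (valence 4) → 3 H
  atom 2: C, bond orders sum to 2 (valence 4) → 2 H
  atom 3: C, bond orders sum to 4 (valence 4) → 0 H
  atom 4: O, bond orders sum to 2 (valence 2) → 0 H
  atom 5: C, bond orders sum to 3 (valence 4) → 1 H
  atom 6: C, bond orders sum to 3 (valence 4) → 1 H
  atom 7: C, bond orders sum to 3 (valence 4) → 1 H
Totals → C:6, H:8, O:1.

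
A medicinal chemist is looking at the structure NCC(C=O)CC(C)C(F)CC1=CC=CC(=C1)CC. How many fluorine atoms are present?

Scan the SMILES for F atoms (remember two-letter symbols like Cl and Br are single atoms).
Fluorine count: 1.

1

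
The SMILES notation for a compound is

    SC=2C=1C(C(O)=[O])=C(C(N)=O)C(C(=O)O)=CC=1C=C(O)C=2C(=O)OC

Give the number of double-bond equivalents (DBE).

Degree of unsaturation = (number of rings) + (number of π bonds).
Ring closures in the SMILES: 2.
π bonds: 9 double bonds (each 1 DoU) → 9 DoU from unsaturation.
Total DoU = 2 + 9 = 11.

11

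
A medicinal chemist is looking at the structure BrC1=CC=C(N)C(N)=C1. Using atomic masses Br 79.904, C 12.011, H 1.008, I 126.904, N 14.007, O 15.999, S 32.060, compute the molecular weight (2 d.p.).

187.04 g/mol

First, the molecular formula is C6H7BrN2 (counting implicit H from valence).
  Br: 1 × 79.904 = 79.904
  C: 6 × 12.011 = 72.066
  H: 7 × 1.008 = 7.056
  N: 2 × 14.007 = 28.014
Sum: 1×79.904 + 6×12.011 + 7×1.008 + 2×14.007 = 187.040 → 187.04 g/mol.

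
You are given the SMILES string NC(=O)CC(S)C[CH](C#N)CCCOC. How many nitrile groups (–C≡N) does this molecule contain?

The nitrile motif appears at heavy-atom position 9 in the SMILES.
Other groups present: 1 amide, 1 ether, 1 thiol.
Nitrile count: 1.

1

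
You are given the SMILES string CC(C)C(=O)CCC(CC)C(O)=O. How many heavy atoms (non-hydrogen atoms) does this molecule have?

Every atom symbol written in the SMILES (organic subset) is one heavy atom; implicit H are not written.
Heavy atoms by element → C:10, O:3.
Total: 13.

13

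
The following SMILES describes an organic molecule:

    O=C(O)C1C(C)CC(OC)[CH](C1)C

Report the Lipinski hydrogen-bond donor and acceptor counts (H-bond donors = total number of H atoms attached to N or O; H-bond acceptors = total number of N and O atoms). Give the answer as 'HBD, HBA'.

Donors: find every N or O and count the H atoms it carries.
  atom 1 (O): bond orders sum to 2 → 0 H
  atom 3 (O): bond orders sum to 1 → 1 H
  atom 9 (O): bond orders sum to 2 → 0 H
Lipinski HBD = 1.
Acceptors: N atoms = 0, O atoms = 3 → HBA = 3.

1, 3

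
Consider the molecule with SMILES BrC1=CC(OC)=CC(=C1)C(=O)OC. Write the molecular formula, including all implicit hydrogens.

Walk through each heavy atom and fill implicit hydrogens from standard valence (C 4, N 3, O 2, S 2, halogen 1):
  atom 1: Br (halogen, monovalent) → 0 H
  atom 2: C, bond orders sum to 4 (valence 4) → 0 H
  atom 3: C, bond orders sum to 3 (valence 4) → 1 H
  atom 4: C, bond orders sum to 4 (valence 4) → 0 H
  atom 5: O, bond orders sum to 2 (valence 2) → 0 H
  atom 6: C, bond orders sum to 1 (valence 4) → 3 H
  atom 7: C, bond orders sum to 3 (valence 4) → 1 H
  atom 8: C, bond orders sum to 4 (valence 4) → 0 H
  atom 9: C, bond orders sum to 3 (valence 4) → 1 H
  atom 10: C, bond orders sum to 4 (valence 4) → 0 H
  atom 11: O, bond orders sum to 2 (valence 2) → 0 H
  atom 12: O, bond orders sum to 2 (valence 2) → 0 H
  atom 13: C, bond orders sum to 1 (valence 4) → 3 H
Totals → C:9, H:9, Br:1, O:3.
In Hill order: C9H9BrO3.

C9H9BrO3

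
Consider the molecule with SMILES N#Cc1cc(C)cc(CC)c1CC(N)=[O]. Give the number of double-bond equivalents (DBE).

Molecular formula: C12H14N2O.
DoU = (2C + 2 + N − H − X) / 2, where X is the halogen count and O/S are ignored.
    = (2·12 + 2 + 2 − 14 − 0) / 2 = 14 / 2 = 7.

7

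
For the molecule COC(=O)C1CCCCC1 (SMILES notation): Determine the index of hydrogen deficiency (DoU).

Molecular formula: C8H14O2.
DoU = (2C + 2 + N − H − X) / 2, where X is the halogen count and O/S are ignored.
    = (2·8 + 2 + 0 − 14 − 0) / 2 = 4 / 2 = 2.

2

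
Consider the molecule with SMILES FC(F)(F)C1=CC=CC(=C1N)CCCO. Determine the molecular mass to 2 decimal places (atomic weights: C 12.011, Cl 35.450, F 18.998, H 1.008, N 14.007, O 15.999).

First, the molecular formula is C10H12F3NO (counting implicit H from valence).
  C: 10 × 12.011 = 120.110
  F: 3 × 18.998 = 56.994
  H: 12 × 1.008 = 12.096
  N: 1 × 14.007 = 14.007
  O: 1 × 15.999 = 15.999
Sum: 10×12.011 + 3×18.998 + 12×1.008 + 1×14.007 + 1×15.999 = 219.206 → 219.21 g/mol.

219.21 g/mol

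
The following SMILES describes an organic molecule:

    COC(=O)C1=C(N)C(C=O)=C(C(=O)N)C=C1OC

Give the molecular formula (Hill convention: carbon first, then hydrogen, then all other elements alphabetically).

Walk through each heavy atom and fill implicit hydrogens from standard valence (C 4, N 3, O 2, S 2, halogen 1):
  atom 1: C, bond orders sum to 1 (valence 4) → 3 H
  atom 2: O, bond orders sum to 2 (valence 2) → 0 H
  atom 3: C, bond orders sum to 4 (valence 4) → 0 H
  atom 4: O, bond orders sum to 2 (valence 2) → 0 H
  atom 5: C, bond orders sum to 4 (valence 4) → 0 H
  atom 6: C, bond orders sum to 4 (valence 4) → 0 H
  atom 7: N, bond orders sum to 1 (valence 3) → 2 H
  atom 8: C, bond orders sum to 4 (valence 4) → 0 H
  atom 9: C, bond orders sum to 3 (valence 4) → 1 H
  atom 10: O, bond orders sum to 2 (valence 2) → 0 H
  atom 11: C, bond orders sum to 4 (valence 4) → 0 H
  atom 12: C, bond orders sum to 4 (valence 4) → 0 H
  atom 13: O, bond orders sum to 2 (valence 2) → 0 H
  atom 14: N, bond orders sum to 1 (valence 3) → 2 H
  atom 15: C, bond orders sum to 3 (valence 4) → 1 H
  atom 16: C, bond orders sum to 4 (valence 4) → 0 H
  atom 17: O, bond orders sum to 2 (valence 2) → 0 H
  atom 18: C, bond orders sum to 1 (valence 4) → 3 H
Totals → C:11, H:12, N:2, O:5.
In Hill order: C11H12N2O5.

C11H12N2O5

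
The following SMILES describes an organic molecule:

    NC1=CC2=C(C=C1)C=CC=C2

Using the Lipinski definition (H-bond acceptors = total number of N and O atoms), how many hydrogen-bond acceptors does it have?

N atoms: 1; O atoms: 0.
Lipinski HBA = 1 + 0 = 1.

1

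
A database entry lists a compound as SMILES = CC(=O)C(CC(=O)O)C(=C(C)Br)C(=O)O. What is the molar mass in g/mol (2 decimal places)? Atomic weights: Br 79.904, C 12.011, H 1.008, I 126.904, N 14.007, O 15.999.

279.09 g/mol

First, the molecular formula is C9H11BrO5 (counting implicit H from valence).
  Br: 1 × 79.904 = 79.904
  C: 9 × 12.011 = 108.099
  H: 11 × 1.008 = 11.088
  O: 5 × 15.999 = 79.995
Sum: 1×79.904 + 9×12.011 + 11×1.008 + 5×15.999 = 279.086 → 279.09 g/mol.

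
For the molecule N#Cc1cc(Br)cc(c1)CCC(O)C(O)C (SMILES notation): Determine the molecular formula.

Walk through each heavy atom and fill implicit hydrogens from standard valence (C 4, N 3, O 2, S 2, halogen 1); for lowercase aromatic atoms, an aromatic c carries 1 H when it has two neighbours and 0 H with three, and aromatic n carries 0 H:
  atom 1: N, bond orders sum to 3 (valence 3) → 0 H
  atom 2: C, bond orders sum to 4 (valence 4) → 0 H
  atom 3: aromatic c, 3 neighbours → 0 H
  atom 4: aromatic c, 2 neighbours → 1 H
  atom 5: aromatic c, 3 neighbours → 0 H
  atom 6: Br (halogen, monovalent) → 0 H
  atom 7: aromatic c, 2 neighbours → 1 H
  atom 8: aromatic c, 3 neighbours → 0 H
  atom 9: aromatic c, 2 neighbours → 1 H
  atom 10: C, bond orders sum to 2 (valence 4) → 2 H
  atom 11: C, bond orders sum to 2 (valence 4) → 2 H
  atom 12: C, bond orders sum to 3 (valence 4) → 1 H
  atom 13: O, bond orders sum to 1 (valence 2) → 1 H
  atom 14: C, bond orders sum to 3 (valence 4) → 1 H
  atom 15: O, bond orders sum to 1 (valence 2) → 1 H
  atom 16: C, bond orders sum to 1 (valence 4) → 3 H
Totals → C:12, H:14, Br:1, N:1, O:2.

C12H14BrNO2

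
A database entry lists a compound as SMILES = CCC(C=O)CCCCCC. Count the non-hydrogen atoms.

Every atom symbol written in the SMILES (organic subset) is one heavy atom; implicit H are not written.
Heavy atoms by element → C:10, O:1.
Total: 11.

11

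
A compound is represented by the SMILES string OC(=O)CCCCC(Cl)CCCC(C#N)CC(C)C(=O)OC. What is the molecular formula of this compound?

C16H26ClNO4

Walk through each heavy atom and fill implicit hydrogens from standard valence (C 4, N 3, O 2, S 2, halogen 1):
  atom 1: O, bond orders sum to 1 (valence 2) → 1 H
  atom 2: C, bond orders sum to 4 (valence 4) → 0 H
  atom 3: O, bond orders sum to 2 (valence 2) → 0 H
  atom 4: C, bond orders sum to 2 (valence 4) → 2 H
  atom 5: C, bond orders sum to 2 (valence 4) → 2 H
  atom 6: C, bond orders sum to 2 (valence 4) → 2 H
  atom 7: C, bond orders sum to 2 (valence 4) → 2 H
  atom 8: C, bond orders sum to 3 (valence 4) → 1 H
  atom 9: Cl (halogen, monovalent) → 0 H
  atom 10: C, bond orders sum to 2 (valence 4) → 2 H
  atom 11: C, bond orders sum to 2 (valence 4) → 2 H
  atom 12: C, bond orders sum to 2 (valence 4) → 2 H
  atom 13: C, bond orders sum to 3 (valence 4) → 1 H
  atom 14: C, bond orders sum to 4 (valence 4) → 0 H
  atom 15: N, bond orders sum to 3 (valence 3) → 0 H
  atom 16: C, bond orders sum to 2 (valence 4) → 2 H
  atom 17: C, bond orders sum to 3 (valence 4) → 1 H
  atom 18: C, bond orders sum to 1 (valence 4) → 3 H
  atom 19: C, bond orders sum to 4 (valence 4) → 0 H
  atom 20: O, bond orders sum to 2 (valence 2) → 0 H
  atom 21: O, bond orders sum to 2 (valence 2) → 0 H
  atom 22: C, bond orders sum to 1 (valence 4) → 3 H
Totals → C:16, H:26, Cl:1, N:1, O:4.
In Hill order: C16H26ClNO4.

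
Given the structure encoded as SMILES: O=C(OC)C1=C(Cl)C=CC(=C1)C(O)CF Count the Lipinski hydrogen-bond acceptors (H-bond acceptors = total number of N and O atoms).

N atoms: 0; O atoms: 3.
Lipinski HBA = 0 + 3 = 3.

3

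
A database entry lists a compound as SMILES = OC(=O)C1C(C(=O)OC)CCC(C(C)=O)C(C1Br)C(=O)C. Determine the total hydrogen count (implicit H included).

Walk through each heavy atom and fill implicit hydrogens from standard valence (C 4, N 3, O 2, S 2, halogen 1):
  atom 1: O, bond orders sum to 1 (valence 2) → 1 H
  atom 2: C, bond orders sum to 4 (valence 4) → 0 H
  atom 3: O, bond orders sum to 2 (valence 2) → 0 H
  atom 4: C, bond orders sum to 3 (valence 4) → 1 H
  atom 5: C, bond orders sum to 3 (valence 4) → 1 H
  atom 6: C, bond orders sum to 4 (valence 4) → 0 H
  atom 7: O, bond orders sum to 2 (valence 2) → 0 H
  atom 8: O, bond orders sum to 2 (valence 2) → 0 H
  atom 9: C, bond orders sum to 1 (valence 4) → 3 H
  atom 10: C, bond orders sum to 2 (valence 4) → 2 H
  atom 11: C, bond orders sum to 2 (valence 4) → 2 H
  atom 12: C, bond orders sum to 3 (valence 4) → 1 H
  atom 13: C, bond orders sum to 4 (valence 4) → 0 H
  atom 14: C, bond orders sum to 1 (valence 4) → 3 H
  atom 15: O, bond orders sum to 2 (valence 2) → 0 H
  atom 16: C, bond orders sum to 3 (valence 4) → 1 H
  atom 17: C, bond orders sum to 3 (valence 4) → 1 H
  atom 18: Br (halogen, monovalent) → 0 H
  atom 19: C, bond orders sum to 4 (valence 4) → 0 H
  atom 20: O, bond orders sum to 2 (valence 2) → 0 H
  atom 21: C, bond orders sum to 1 (valence 4) → 3 H
Total hydrogens: 19.

19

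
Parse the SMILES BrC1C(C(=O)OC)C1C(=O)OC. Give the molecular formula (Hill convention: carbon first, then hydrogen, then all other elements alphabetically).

C7H9BrO4

Walk through each heavy atom and fill implicit hydrogens from standard valence (C 4, N 3, O 2, S 2, halogen 1):
  atom 1: Br (halogen, monovalent) → 0 H
  atom 2: C, bond orders sum to 3 (valence 4) → 1 H
  atom 3: C, bond orders sum to 3 (valence 4) → 1 H
  atom 4: C, bond orders sum to 4 (valence 4) → 0 H
  atom 5: O, bond orders sum to 2 (valence 2) → 0 H
  atom 6: O, bond orders sum to 2 (valence 2) → 0 H
  atom 7: C, bond orders sum to 1 (valence 4) → 3 H
  atom 8: C, bond orders sum to 3 (valence 4) → 1 H
  atom 9: C, bond orders sum to 4 (valence 4) → 0 H
  atom 10: O, bond orders sum to 2 (valence 2) → 0 H
  atom 11: O, bond orders sum to 2 (valence 2) → 0 H
  atom 12: C, bond orders sum to 1 (valence 4) → 3 H
Totals → C:7, H:9, Br:1, O:4.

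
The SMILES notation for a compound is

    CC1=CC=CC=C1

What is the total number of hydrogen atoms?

Walk through each heavy atom and fill implicit hydrogens from standard valence (C 4, N 3, O 2, S 2, halogen 1):
  atom 1: C, bond orders sum to 1 (valence 4) → 3 H
  atom 2: C, bond orders sum to 4 (valence 4) → 0 H
  atom 3: C, bond orders sum to 3 (valence 4) → 1 H
  atom 4: C, bond orders sum to 3 (valence 4) → 1 H
  atom 5: C, bond orders sum to 3 (valence 4) → 1 H
  atom 6: C, bond orders sum to 3 (valence 4) → 1 H
  atom 7: C, bond orders sum to 3 (valence 4) → 1 H
Total hydrogens: 8.

8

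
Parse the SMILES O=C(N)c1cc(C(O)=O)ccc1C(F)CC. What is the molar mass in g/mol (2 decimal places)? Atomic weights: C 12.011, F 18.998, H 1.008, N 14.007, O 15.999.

225.22 g/mol

First, the molecular formula is C11H12FNO3 (counting implicit H from valence).
  C: 11 × 12.011 = 132.121
  F: 1 × 18.998 = 18.998
  H: 12 × 1.008 = 12.096
  N: 1 × 14.007 = 14.007
  O: 3 × 15.999 = 47.997
Sum: 11×12.011 + 1×18.998 + 12×1.008 + 1×14.007 + 3×15.999 = 225.219 → 225.22 g/mol.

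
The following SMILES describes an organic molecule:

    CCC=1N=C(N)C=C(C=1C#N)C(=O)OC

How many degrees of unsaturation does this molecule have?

Molecular formula: C10H11N3O2.
DoU = (2C + 2 + N − H − X) / 2, where X is the halogen count and O/S are ignored.
    = (2·10 + 2 + 3 − 11 − 0) / 2 = 14 / 2 = 7.

7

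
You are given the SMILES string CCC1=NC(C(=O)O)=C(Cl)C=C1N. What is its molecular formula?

C8H9ClN2O2

Walk through each heavy atom and fill implicit hydrogens from standard valence (C 4, N 3, O 2, S 2, halogen 1):
  atom 1: C, bond orders sum to 1 (valence 4) → 3 H
  atom 2: C, bond orders sum to 2 (valence 4) → 2 H
  atom 3: C, bond orders sum to 4 (valence 4) → 0 H
  atom 4: N, bond orders sum to 3 (valence 3) → 0 H
  atom 5: C, bond orders sum to 4 (valence 4) → 0 H
  atom 6: C, bond orders sum to 4 (valence 4) → 0 H
  atom 7: O, bond orders sum to 2 (valence 2) → 0 H
  atom 8: O, bond orders sum to 1 (valence 2) → 1 H
  atom 9: C, bond orders sum to 4 (valence 4) → 0 H
  atom 10: Cl (halogen, monovalent) → 0 H
  atom 11: C, bond orders sum to 3 (valence 4) → 1 H
  atom 12: C, bond orders sum to 4 (valence 4) → 0 H
  atom 13: N, bond orders sum to 1 (valence 3) → 2 H
Totals → C:8, H:9, Cl:1, N:2, O:2.
In Hill order: C8H9ClN2O2.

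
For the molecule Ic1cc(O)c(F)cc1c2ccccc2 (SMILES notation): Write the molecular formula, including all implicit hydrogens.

C12H8FIO

Walk through each heavy atom and fill implicit hydrogens from standard valence (C 4, N 3, O 2, S 2, halogen 1); for lowercase aromatic atoms, an aromatic c carries 1 H when it has two neighbours and 0 H with three, and aromatic n carries 0 H:
  atom 1: I (halogen, monovalent) → 0 H
  atom 2: aromatic c, 3 neighbours → 0 H
  atom 3: aromatic c, 2 neighbours → 1 H
  atom 4: aromatic c, 3 neighbours → 0 H
  atom 5: O, bond orders sum to 1 (valence 2) → 1 H
  atom 6: aromatic c, 3 neighbours → 0 H
  atom 7: F (halogen, monovalent) → 0 H
  atom 8: aromatic c, 2 neighbours → 1 H
  atom 9: aromatic c, 3 neighbours → 0 H
  atom 10: aromatic c, 3 neighbours → 0 H
  atom 11: aromatic c, 2 neighbours → 1 H
  atom 12: aromatic c, 2 neighbours → 1 H
  atom 13: aromatic c, 2 neighbours → 1 H
  atom 14: aromatic c, 2 neighbours → 1 H
  atom 15: aromatic c, 2 neighbours → 1 H
Totals → C:12, H:8, F:1, I:1, O:1.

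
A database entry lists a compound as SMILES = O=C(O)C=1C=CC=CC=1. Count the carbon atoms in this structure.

Count every carbon token in the SMILES (each C, including those in ring-closure positions and inside branches).
Carbon count: 7.

7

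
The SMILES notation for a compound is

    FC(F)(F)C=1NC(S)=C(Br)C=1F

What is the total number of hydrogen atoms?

2

Walk through each heavy atom and fill implicit hydrogens from standard valence (C 4, N 3, O 2, S 2, halogen 1):
  atom 1: F (halogen, monovalent) → 0 H
  atom 2: C, bond orders sum to 4 (valence 4) → 0 H
  atom 3: F (halogen, monovalent) → 0 H
  atom 4: F (halogen, monovalent) → 0 H
  atom 5: C, bond orders sum to 4 (valence 4) → 0 H
  atom 6: N, bond orders sum to 2 (valence 3) → 1 H
  atom 7: C, bond orders sum to 4 (valence 4) → 0 H
  atom 8: S, bond orders sum to 1 (valence 2) → 1 H
  atom 9: C, bond orders sum to 4 (valence 4) → 0 H
  atom 10: Br (halogen, monovalent) → 0 H
  atom 11: C, bond orders sum to 4 (valence 4) → 0 H
  atom 12: F (halogen, monovalent) → 0 H
Total hydrogens: 2.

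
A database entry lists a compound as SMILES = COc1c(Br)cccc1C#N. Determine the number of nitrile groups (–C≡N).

The nitrile motif appears at heavy-atom position 10 in the SMILES.
Other groups present: 1 ether.
Nitrile count: 1.

1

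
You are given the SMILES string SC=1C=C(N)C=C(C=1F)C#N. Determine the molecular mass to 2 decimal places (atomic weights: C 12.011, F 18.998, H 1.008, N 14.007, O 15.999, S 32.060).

168.19 g/mol

First, the molecular formula is C7H5FN2S (counting implicit H from valence).
  C: 7 × 12.011 = 84.077
  F: 1 × 18.998 = 18.998
  H: 5 × 1.008 = 5.040
  N: 2 × 14.007 = 28.014
  S: 1 × 32.060 = 32.060
Sum: 7×12.011 + 1×18.998 + 5×1.008 + 2×14.007 + 1×32.060 = 168.189 → 168.19 g/mol.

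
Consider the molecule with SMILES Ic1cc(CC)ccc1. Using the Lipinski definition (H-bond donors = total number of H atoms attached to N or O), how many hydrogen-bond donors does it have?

Donors: find every N or O and count the H atoms it carries.
  (no N or O atoms present)
Lipinski HBD = 0.

0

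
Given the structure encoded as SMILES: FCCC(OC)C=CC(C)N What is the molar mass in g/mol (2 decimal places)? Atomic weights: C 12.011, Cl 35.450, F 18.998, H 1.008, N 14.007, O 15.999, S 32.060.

161.22 g/mol

First, the molecular formula is C8H16FNO (counting implicit H from valence).
  C: 8 × 12.011 = 96.088
  F: 1 × 18.998 = 18.998
  H: 16 × 1.008 = 16.128
  N: 1 × 14.007 = 14.007
  O: 1 × 15.999 = 15.999
Sum: 8×12.011 + 1×18.998 + 16×1.008 + 1×14.007 + 1×15.999 = 161.220 → 161.22 g/mol.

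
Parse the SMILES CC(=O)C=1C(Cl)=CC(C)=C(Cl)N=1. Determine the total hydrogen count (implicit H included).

Walk through each heavy atom and fill implicit hydrogens from standard valence (C 4, N 3, O 2, S 2, halogen 1):
  atom 1: C, bond orders sum to 1 (valence 4) → 3 H
  atom 2: C, bond orders sum to 4 (valence 4) → 0 H
  atom 3: O, bond orders sum to 2 (valence 2) → 0 H
  atom 4: C, bond orders sum to 4 (valence 4) → 0 H
  atom 5: C, bond orders sum to 4 (valence 4) → 0 H
  atom 6: Cl (halogen, monovalent) → 0 H
  atom 7: C, bond orders sum to 3 (valence 4) → 1 H
  atom 8: C, bond orders sum to 4 (valence 4) → 0 H
  atom 9: C, bond orders sum to 1 (valence 4) → 3 H
  atom 10: C, bond orders sum to 4 (valence 4) → 0 H
  atom 11: Cl (halogen, monovalent) → 0 H
  atom 12: N, bond orders sum to 3 (valence 3) → 0 H
Total hydrogens: 7.

7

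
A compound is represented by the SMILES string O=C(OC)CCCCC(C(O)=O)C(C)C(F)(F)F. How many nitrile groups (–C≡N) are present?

0

Scan the SMILES for the nitrile motif — none present.
Groups that are present: 1 carboxylic acid, 1 ester.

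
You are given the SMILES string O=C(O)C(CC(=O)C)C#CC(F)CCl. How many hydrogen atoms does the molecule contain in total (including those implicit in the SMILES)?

10

Walk through each heavy atom and fill implicit hydrogens from standard valence (C 4, N 3, O 2, S 2, halogen 1):
  atom 1: O, bond orders sum to 2 (valence 2) → 0 H
  atom 2: C, bond orders sum to 4 (valence 4) → 0 H
  atom 3: O, bond orders sum to 1 (valence 2) → 1 H
  atom 4: C, bond orders sum to 3 (valence 4) → 1 H
  atom 5: C, bond orders sum to 2 (valence 4) → 2 H
  atom 6: C, bond orders sum to 4 (valence 4) → 0 H
  atom 7: O, bond orders sum to 2 (valence 2) → 0 H
  atom 8: C, bond orders sum to 1 (valence 4) → 3 H
  atom 9: C, bond orders sum to 4 (valence 4) → 0 H
  atom 10: C, bond orders sum to 4 (valence 4) → 0 H
  atom 11: C, bond orders sum to 3 (valence 4) → 1 H
  atom 12: F (halogen, monovalent) → 0 H
  atom 13: C, bond orders sum to 2 (valence 4) → 2 H
  atom 14: Cl (halogen, monovalent) → 0 H
Total hydrogens: 10.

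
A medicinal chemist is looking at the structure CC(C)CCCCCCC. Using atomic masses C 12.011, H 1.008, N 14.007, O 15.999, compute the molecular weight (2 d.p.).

142.29 g/mol

First, the molecular formula is C10H22 (counting implicit H from valence).
  C: 10 × 12.011 = 120.110
  H: 22 × 1.008 = 22.176
Sum: 10×12.011 + 22×1.008 = 142.286 → 142.29 g/mol.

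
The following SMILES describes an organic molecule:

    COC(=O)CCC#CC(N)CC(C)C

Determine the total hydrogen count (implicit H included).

19

Walk through each heavy atom and fill implicit hydrogens from standard valence (C 4, N 3, O 2, S 2, halogen 1):
  atom 1: C, bond orders sum to 1 (valence 4) → 3 H
  atom 2: O, bond orders sum to 2 (valence 2) → 0 H
  atom 3: C, bond orders sum to 4 (valence 4) → 0 H
  atom 4: O, bond orders sum to 2 (valence 2) → 0 H
  atom 5: C, bond orders sum to 2 (valence 4) → 2 H
  atom 6: C, bond orders sum to 2 (valence 4) → 2 H
  atom 7: C, bond orders sum to 4 (valence 4) → 0 H
  atom 8: C, bond orders sum to 4 (valence 4) → 0 H
  atom 9: C, bond orders sum to 3 (valence 4) → 1 H
  atom 10: N, bond orders sum to 1 (valence 3) → 2 H
  atom 11: C, bond orders sum to 2 (valence 4) → 2 H
  atom 12: C, bond orders sum to 3 (valence 4) → 1 H
  atom 13: C, bond orders sum to 1 (valence 4) → 3 H
  atom 14: C, bond orders sum to 1 (valence 4) → 3 H
Total hydrogens: 19.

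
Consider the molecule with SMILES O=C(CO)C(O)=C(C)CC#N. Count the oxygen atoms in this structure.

3

Scan the SMILES for O atoms (remember two-letter symbols like Cl and Br are single atoms).
Oxygen count: 3.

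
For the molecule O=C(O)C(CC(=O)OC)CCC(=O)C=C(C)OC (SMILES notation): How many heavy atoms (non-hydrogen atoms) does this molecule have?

18

Every atom symbol written in the SMILES (organic subset) is one heavy atom; implicit H are not written.
Heavy atoms by element → C:12, O:6.
Total: 18.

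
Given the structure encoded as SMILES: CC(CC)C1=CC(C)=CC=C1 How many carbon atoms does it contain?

11

Count every carbon token in the SMILES (each C, including those in ring-closure positions and inside branches).
Carbon count: 11.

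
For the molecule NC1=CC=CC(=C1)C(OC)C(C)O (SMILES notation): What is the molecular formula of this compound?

C10H15NO2

Walk through each heavy atom and fill implicit hydrogens from standard valence (C 4, N 3, O 2, S 2, halogen 1):
  atom 1: N, bond orders sum to 1 (valence 3) → 2 H
  atom 2: C, bond orders sum to 4 (valence 4) → 0 H
  atom 3: C, bond orders sum to 3 (valence 4) → 1 H
  atom 4: C, bond orders sum to 3 (valence 4) → 1 H
  atom 5: C, bond orders sum to 3 (valence 4) → 1 H
  atom 6: C, bond orders sum to 4 (valence 4) → 0 H
  atom 7: C, bond orders sum to 3 (valence 4) → 1 H
  atom 8: C, bond orders sum to 3 (valence 4) → 1 H
  atom 9: O, bond orders sum to 2 (valence 2) → 0 H
  atom 10: C, bond orders sum to 1 (valence 4) → 3 H
  atom 11: C, bond orders sum to 3 (valence 4) → 1 H
  atom 12: C, bond orders sum to 1 (valence 4) → 3 H
  atom 13: O, bond orders sum to 1 (valence 2) → 1 H
Totals → C:10, H:15, N:1, O:2.
In Hill order: C10H15NO2.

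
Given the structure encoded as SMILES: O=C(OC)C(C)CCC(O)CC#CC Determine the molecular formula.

Walk through each heavy atom and fill implicit hydrogens from standard valence (C 4, N 3, O 2, S 2, halogen 1):
  atom 1: O, bond orders sum to 2 (valence 2) → 0 H
  atom 2: C, bond orders sum to 4 (valence 4) → 0 H
  atom 3: O, bond orders sum to 2 (valence 2) → 0 H
  atom 4: C, bond orders sum to 1 (valence 4) → 3 H
  atom 5: C, bond orders sum to 3 (valence 4) → 1 H
  atom 6: C, bond orders sum to 1 (valence 4) → 3 H
  atom 7: C, bond orders sum to 2 (valence 4) → 2 H
  atom 8: C, bond orders sum to 2 (valence 4) → 2 H
  atom 9: C, bond orders sum to 3 (valence 4) → 1 H
  atom 10: O, bond orders sum to 1 (valence 2) → 1 H
  atom 11: C, bond orders sum to 2 (valence 4) → 2 H
  atom 12: C, bond orders sum to 4 (valence 4) → 0 H
  atom 13: C, bond orders sum to 4 (valence 4) → 0 H
  atom 14: C, bond orders sum to 1 (valence 4) → 3 H
Totals → C:11, H:18, O:3.
In Hill order: C11H18O3.

C11H18O3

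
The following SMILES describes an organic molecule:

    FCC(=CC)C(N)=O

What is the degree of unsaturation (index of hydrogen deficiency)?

Degree of unsaturation = (number of rings) + (number of π bonds).
Ring closures in the SMILES: 0.
π bonds: 2 double bonds (each 1 DoU) → 2 DoU from unsaturation.
Total DoU = 0 + 2 = 2.

2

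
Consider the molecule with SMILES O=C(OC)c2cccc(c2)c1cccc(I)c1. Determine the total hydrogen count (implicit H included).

Walk through each heavy atom and fill implicit hydrogens from standard valence (C 4, N 3, O 2, S 2, halogen 1); for lowercase aromatic atoms, an aromatic c carries 1 H when it has two neighbours and 0 H with three, and aromatic n carries 0 H:
  atom 1: O, bond orders sum to 2 (valence 2) → 0 H
  atom 2: C, bond orders sum to 4 (valence 4) → 0 H
  atom 3: O, bond orders sum to 2 (valence 2) → 0 H
  atom 4: C, bond orders sum to 1 (valence 4) → 3 H
  atom 5: aromatic c, 3 neighbours → 0 H
  atom 6: aromatic c, 2 neighbours → 1 H
  atom 7: aromatic c, 2 neighbours → 1 H
  atom 8: aromatic c, 2 neighbours → 1 H
  atom 9: aromatic c, 3 neighbours → 0 H
  atom 10: aromatic c, 2 neighbours → 1 H
  atom 11: aromatic c, 3 neighbours → 0 H
  atom 12: aromatic c, 2 neighbours → 1 H
  atom 13: aromatic c, 2 neighbours → 1 H
  atom 14: aromatic c, 2 neighbours → 1 H
  atom 15: aromatic c, 3 neighbours → 0 H
  atom 16: I (halogen, monovalent) → 0 H
  atom 17: aromatic c, 2 neighbours → 1 H
Total hydrogens: 11.

11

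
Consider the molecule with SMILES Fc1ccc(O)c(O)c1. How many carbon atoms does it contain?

6

Count every carbon token in the SMILES (each C, including those in ring-closure positions and inside branches).
Carbon count: 6.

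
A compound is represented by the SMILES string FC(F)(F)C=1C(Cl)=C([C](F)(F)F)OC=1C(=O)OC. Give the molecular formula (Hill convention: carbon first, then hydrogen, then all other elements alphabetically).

C8H3ClF6O3

Walk through each heavy atom and fill implicit hydrogens from standard valence (C 4, N 3, O 2, S 2, halogen 1):
  atom 1: F (halogen, monovalent) → 0 H
  atom 2: C, bond orders sum to 4 (valence 4) → 0 H
  atom 3: F (halogen, monovalent) → 0 H
  atom 4: F (halogen, monovalent) → 0 H
  atom 5: C, bond orders sum to 4 (valence 4) → 0 H
  atom 6: C, bond orders sum to 4 (valence 4) → 0 H
  atom 7: Cl (halogen, monovalent) → 0 H
  atom 8: C, bond orders sum to 4 (valence 4) → 0 H
  atom 9: C with explicit H count 0
  atom 10: F (halogen, monovalent) → 0 H
  atom 11: F (halogen, monovalent) → 0 H
  atom 12: F (halogen, monovalent) → 0 H
  atom 13: O, bond orders sum to 2 (valence 2) → 0 H
  atom 14: C, bond orders sum to 4 (valence 4) → 0 H
  atom 15: C, bond orders sum to 4 (valence 4) → 0 H
  atom 16: O, bond orders sum to 2 (valence 2) → 0 H
  atom 17: O, bond orders sum to 2 (valence 2) → 0 H
  atom 18: C, bond orders sum to 1 (valence 4) → 3 H
Totals → C:8, H:3, Cl:1, F:6, O:3.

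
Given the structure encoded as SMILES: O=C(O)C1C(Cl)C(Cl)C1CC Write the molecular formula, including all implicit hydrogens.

Walk through each heavy atom and fill implicit hydrogens from standard valence (C 4, N 3, O 2, S 2, halogen 1):
  atom 1: O, bond orders sum to 2 (valence 2) → 0 H
  atom 2: C, bond orders sum to 4 (valence 4) → 0 H
  atom 3: O, bond orders sum to 1 (valence 2) → 1 H
  atom 4: C, bond orders sum to 3 (valence 4) → 1 H
  atom 5: C, bond orders sum to 3 (valence 4) → 1 H
  atom 6: Cl (halogen, monovalent) → 0 H
  atom 7: C, bond orders sum to 3 (valence 4) → 1 H
  atom 8: Cl (halogen, monovalent) → 0 H
  atom 9: C, bond orders sum to 3 (valence 4) → 1 H
  atom 10: C, bond orders sum to 2 (valence 4) → 2 H
  atom 11: C, bond orders sum to 1 (valence 4) → 3 H
Totals → C:7, H:10, Cl:2, O:2.

C7H10Cl2O2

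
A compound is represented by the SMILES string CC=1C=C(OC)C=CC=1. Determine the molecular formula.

Walk through each heavy atom and fill implicit hydrogens from standard valence (C 4, N 3, O 2, S 2, halogen 1):
  atom 1: C, bond orders sum to 1 (valence 4) → 3 H
  atom 2: C, bond orders sum to 4 (valence 4) → 0 H
  atom 3: C, bond orders sum to 3 (valence 4) → 1 H
  atom 4: C, bond orders sum to 4 (valence 4) → 0 H
  atom 5: O, bond orders sum to 2 (valence 2) → 0 H
  atom 6: C, bond orders sum to 1 (valence 4) → 3 H
  atom 7: C, bond orders sum to 3 (valence 4) → 1 H
  atom 8: C, bond orders sum to 3 (valence 4) → 1 H
  atom 9: C, bond orders sum to 3 (valence 4) → 1 H
Totals → C:8, H:10, O:1.
In Hill order: C8H10O.

C8H10O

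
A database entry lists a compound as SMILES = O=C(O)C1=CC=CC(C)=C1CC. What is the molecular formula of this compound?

Walk through each heavy atom and fill implicit hydrogens from standard valence (C 4, N 3, O 2, S 2, halogen 1):
  atom 1: O, bond orders sum to 2 (valence 2) → 0 H
  atom 2: C, bond orders sum to 4 (valence 4) → 0 H
  atom 3: O, bond orders sum to 1 (valence 2) → 1 H
  atom 4: C, bond orders sum to 4 (valence 4) → 0 H
  atom 5: C, bond orders sum to 3 (valence 4) → 1 H
  atom 6: C, bond orders sum to 3 (valence 4) → 1 H
  atom 7: C, bond orders sum to 3 (valence 4) → 1 H
  atom 8: C, bond orders sum to 4 (valence 4) → 0 H
  atom 9: C, bond orders sum to 1 (valence 4) → 3 H
  atom 10: C, bond orders sum to 4 (valence 4) → 0 H
  atom 11: C, bond orders sum to 2 (valence 4) → 2 H
  atom 12: C, bond orders sum to 1 (valence 4) → 3 H
Totals → C:10, H:12, O:2.
In Hill order: C10H12O2.

C10H12O2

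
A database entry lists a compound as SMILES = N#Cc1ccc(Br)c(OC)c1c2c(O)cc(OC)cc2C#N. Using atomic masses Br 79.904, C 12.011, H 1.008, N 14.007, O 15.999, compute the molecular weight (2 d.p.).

First, the molecular formula is C16H11BrN2O3 (counting implicit H from valence).
  Br: 1 × 79.904 = 79.904
  C: 16 × 12.011 = 192.176
  H: 11 × 1.008 = 11.088
  N: 2 × 14.007 = 28.014
  O: 3 × 15.999 = 47.997
Sum: 1×79.904 + 16×12.011 + 11×1.008 + 2×14.007 + 3×15.999 = 359.179 → 359.18 g/mol.

359.18 g/mol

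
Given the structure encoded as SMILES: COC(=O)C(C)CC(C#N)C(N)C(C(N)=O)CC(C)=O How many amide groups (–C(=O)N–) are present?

1

The amide motif appears at heavy-atom position 14 in the SMILES.
Other groups present: 1 ester, 1 ketone, 1 nitrile, 1 primary amine.
Amide count: 1.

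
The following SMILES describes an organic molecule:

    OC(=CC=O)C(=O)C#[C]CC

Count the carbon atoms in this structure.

Count every carbon token in the SMILES (each C, including those in ring-closure positions and inside branches).
Carbon count: 8.

8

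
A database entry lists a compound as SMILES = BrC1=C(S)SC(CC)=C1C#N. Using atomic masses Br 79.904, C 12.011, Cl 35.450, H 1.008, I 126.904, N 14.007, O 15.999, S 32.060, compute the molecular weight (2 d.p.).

248.16 g/mol

First, the molecular formula is C7H6BrNS2 (counting implicit H from valence).
  Br: 1 × 79.904 = 79.904
  C: 7 × 12.011 = 84.077
  H: 6 × 1.008 = 6.048
  N: 1 × 14.007 = 14.007
  S: 2 × 32.060 = 64.120
Sum: 1×79.904 + 7×12.011 + 6×1.008 + 1×14.007 + 2×32.060 = 248.156 → 248.16 g/mol.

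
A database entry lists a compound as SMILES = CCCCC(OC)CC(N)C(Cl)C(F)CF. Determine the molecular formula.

Walk through each heavy atom and fill implicit hydrogens from standard valence (C 4, N 3, O 2, S 2, halogen 1):
  atom 1: C, bond orders sum to 1 (valence 4) → 3 H
  atom 2: C, bond orders sum to 2 (valence 4) → 2 H
  atom 3: C, bond orders sum to 2 (valence 4) → 2 H
  atom 4: C, bond orders sum to 2 (valence 4) → 2 H
  atom 5: C, bond orders sum to 3 (valence 4) → 1 H
  atom 6: O, bond orders sum to 2 (valence 2) → 0 H
  atom 7: C, bond orders sum to 1 (valence 4) → 3 H
  atom 8: C, bond orders sum to 2 (valence 4) → 2 H
  atom 9: C, bond orders sum to 3 (valence 4) → 1 H
  atom 10: N, bond orders sum to 1 (valence 3) → 2 H
  atom 11: C, bond orders sum to 3 (valence 4) → 1 H
  atom 12: Cl (halogen, monovalent) → 0 H
  atom 13: C, bond orders sum to 3 (valence 4) → 1 H
  atom 14: F (halogen, monovalent) → 0 H
  atom 15: C, bond orders sum to 2 (valence 4) → 2 H
  atom 16: F (halogen, monovalent) → 0 H
Totals → C:11, H:22, Cl:1, F:2, N:1, O:1.

C11H22ClF2NO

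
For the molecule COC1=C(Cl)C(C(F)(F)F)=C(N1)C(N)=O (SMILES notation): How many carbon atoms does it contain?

Count every carbon token in the SMILES (each C, including those in ring-closure positions and inside branches).
Carbon count: 7.

7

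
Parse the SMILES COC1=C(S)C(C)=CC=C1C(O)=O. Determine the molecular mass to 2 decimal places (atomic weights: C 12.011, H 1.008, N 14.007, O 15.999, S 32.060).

198.24 g/mol

First, the molecular formula is C9H10O3S (counting implicit H from valence).
  C: 9 × 12.011 = 108.099
  H: 10 × 1.008 = 10.080
  O: 3 × 15.999 = 47.997
  S: 1 × 32.060 = 32.060
Sum: 9×12.011 + 10×1.008 + 3×15.999 + 1×32.060 = 198.236 → 198.24 g/mol.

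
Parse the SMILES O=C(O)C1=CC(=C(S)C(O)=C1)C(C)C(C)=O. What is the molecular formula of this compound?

C11H12O4S

Walk through each heavy atom and fill implicit hydrogens from standard valence (C 4, N 3, O 2, S 2, halogen 1):
  atom 1: O, bond orders sum to 2 (valence 2) → 0 H
  atom 2: C, bond orders sum to 4 (valence 4) → 0 H
  atom 3: O, bond orders sum to 1 (valence 2) → 1 H
  atom 4: C, bond orders sum to 4 (valence 4) → 0 H
  atom 5: C, bond orders sum to 3 (valence 4) → 1 H
  atom 6: C, bond orders sum to 4 (valence 4) → 0 H
  atom 7: C, bond orders sum to 4 (valence 4) → 0 H
  atom 8: S, bond orders sum to 1 (valence 2) → 1 H
  atom 9: C, bond orders sum to 4 (valence 4) → 0 H
  atom 10: O, bond orders sum to 1 (valence 2) → 1 H
  atom 11: C, bond orders sum to 3 (valence 4) → 1 H
  atom 12: C, bond orders sum to 3 (valence 4) → 1 H
  atom 13: C, bond orders sum to 1 (valence 4) → 3 H
  atom 14: C, bond orders sum to 4 (valence 4) → 0 H
  atom 15: C, bond orders sum to 1 (valence 4) → 3 H
  atom 16: O, bond orders sum to 2 (valence 2) → 0 H
Totals → C:11, H:12, O:4, S:1.
In Hill order: C11H12O4S.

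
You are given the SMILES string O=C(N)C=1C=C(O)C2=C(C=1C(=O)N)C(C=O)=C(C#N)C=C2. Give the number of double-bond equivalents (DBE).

Degree of unsaturation = (number of rings) + (number of π bonds).
Ring closures in the SMILES: 2.
π bonds: 8 double bonds (each 1 DoU), 1 triple bond (each 2 DoU) → 10 DoU from unsaturation.
Total DoU = 2 + 10 = 12.

12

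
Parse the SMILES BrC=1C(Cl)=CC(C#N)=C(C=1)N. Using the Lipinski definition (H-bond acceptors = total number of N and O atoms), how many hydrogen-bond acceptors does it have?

2

N atoms: 2; O atoms: 0.
Lipinski HBA = 2 + 0 = 2.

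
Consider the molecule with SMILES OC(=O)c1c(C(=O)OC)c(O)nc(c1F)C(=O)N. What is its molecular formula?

Walk through each heavy atom and fill implicit hydrogens from standard valence (C 4, N 3, O 2, S 2, halogen 1); for lowercase aromatic atoms, an aromatic c carries 1 H when it has two neighbours and 0 H with three, and aromatic n carries 0 H:
  atom 1: O, bond orders sum to 1 (valence 2) → 1 H
  atom 2: C, bond orders sum to 4 (valence 4) → 0 H
  atom 3: O, bond orders sum to 2 (valence 2) → 0 H
  atom 4: aromatic c, 3 neighbours → 0 H
  atom 5: aromatic c, 3 neighbours → 0 H
  atom 6: C, bond orders sum to 4 (valence 4) → 0 H
  atom 7: O, bond orders sum to 2 (valence 2) → 0 H
  atom 8: O, bond orders sum to 2 (valence 2) → 0 H
  atom 9: C, bond orders sum to 1 (valence 4) → 3 H
  atom 10: aromatic c, 3 neighbours → 0 H
  atom 11: O, bond orders sum to 1 (valence 2) → 1 H
  atom 12: aromatic n, 2 neighbours → 0 H
  atom 13: aromatic c, 3 neighbours → 0 H
  atom 14: aromatic c, 3 neighbours → 0 H
  atom 15: F (halogen, monovalent) → 0 H
  atom 16: C, bond orders sum to 4 (valence 4) → 0 H
  atom 17: O, bond orders sum to 2 (valence 2) → 0 H
  atom 18: N, bond orders sum to 1 (valence 3) → 2 H
Totals → C:9, H:7, F:1, N:2, O:6.

C9H7FN2O6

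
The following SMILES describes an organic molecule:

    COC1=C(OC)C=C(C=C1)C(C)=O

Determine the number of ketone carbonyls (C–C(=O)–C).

The ketone motif appears at heavy-atom position 11 in the SMILES.
Other groups present: 2 ether.
Ketone count: 1.

1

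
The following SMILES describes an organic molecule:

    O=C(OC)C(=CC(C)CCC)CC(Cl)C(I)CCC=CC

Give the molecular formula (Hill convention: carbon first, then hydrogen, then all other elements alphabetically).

C17H28ClIO2

Walk through each heavy atom and fill implicit hydrogens from standard valence (C 4, N 3, O 2, S 2, halogen 1):
  atom 1: O, bond orders sum to 2 (valence 2) → 0 H
  atom 2: C, bond orders sum to 4 (valence 4) → 0 H
  atom 3: O, bond orders sum to 2 (valence 2) → 0 H
  atom 4: C, bond orders sum to 1 (valence 4) → 3 H
  atom 5: C, bond orders sum to 4 (valence 4) → 0 H
  atom 6: C, bond orders sum to 3 (valence 4) → 1 H
  atom 7: C, bond orders sum to 3 (valence 4) → 1 H
  atom 8: C, bond orders sum to 1 (valence 4) → 3 H
  atom 9: C, bond orders sum to 2 (valence 4) → 2 H
  atom 10: C, bond orders sum to 2 (valence 4) → 2 H
  atom 11: C, bond orders sum to 1 (valence 4) → 3 H
  atom 12: C, bond orders sum to 2 (valence 4) → 2 H
  atom 13: C, bond orders sum to 3 (valence 4) → 1 H
  atom 14: Cl (halogen, monovalent) → 0 H
  atom 15: C, bond orders sum to 3 (valence 4) → 1 H
  atom 16: I (halogen, monovalent) → 0 H
  atom 17: C, bond orders sum to 2 (valence 4) → 2 H
  atom 18: C, bond orders sum to 2 (valence 4) → 2 H
  atom 19: C, bond orders sum to 3 (valence 4) → 1 H
  atom 20: C, bond orders sum to 3 (valence 4) → 1 H
  atom 21: C, bond orders sum to 1 (valence 4) → 3 H
Totals → C:17, H:28, Cl:1, I:1, O:2.
In Hill order: C17H28ClIO2.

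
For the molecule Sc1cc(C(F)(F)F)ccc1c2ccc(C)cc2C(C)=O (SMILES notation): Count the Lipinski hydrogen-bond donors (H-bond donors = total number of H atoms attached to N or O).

0

Donors: find every N or O and count the H atoms it carries.
  atom 21 (O): bond orders sum to 2 → 0 H
Lipinski HBD = 0.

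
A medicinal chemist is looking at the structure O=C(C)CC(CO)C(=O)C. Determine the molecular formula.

C7H12O3

Walk through each heavy atom and fill implicit hydrogens from standard valence (C 4, N 3, O 2, S 2, halogen 1):
  atom 1: O, bond orders sum to 2 (valence 2) → 0 H
  atom 2: C, bond orders sum to 4 (valence 4) → 0 H
  atom 3: C, bond orders sum to 1 (valence 4) → 3 H
  atom 4: C, bond orders sum to 2 (valence 4) → 2 H
  atom 5: C, bond orders sum to 3 (valence 4) → 1 H
  atom 6: C, bond orders sum to 2 (valence 4) → 2 H
  atom 7: O, bond orders sum to 1 (valence 2) → 1 H
  atom 8: C, bond orders sum to 4 (valence 4) → 0 H
  atom 9: O, bond orders sum to 2 (valence 2) → 0 H
  atom 10: C, bond orders sum to 1 (valence 4) → 3 H
Totals → C:7, H:12, O:3.
In Hill order: C7H12O3.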